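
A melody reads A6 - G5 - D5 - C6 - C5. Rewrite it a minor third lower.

A6 down a minor third is F#6.
A minor third down from G5 gives E5.
A minor third down from D5 gives B4.
A minor third down from C6 gives A5.
C5 down a minor third is A4.

F#6 E5 B4 A5 A4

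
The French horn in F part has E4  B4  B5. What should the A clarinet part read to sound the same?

First find concert pitch: the French horn in F sounds a perfect fifth below written, so E4 B4 B5 sounds A3 E4 E5.
Then write for A clarinet: it sounds a minor third below written, so the part must be a minor third above concert.
A3 → C4
E4 → G4
E5 → G5

C4 G4 G5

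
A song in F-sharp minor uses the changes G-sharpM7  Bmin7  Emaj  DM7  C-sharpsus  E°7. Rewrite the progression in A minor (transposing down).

F-sharp minor down to A minor is a major sixth; each chord root moves by that interval while the quality stays the same.
G-sharpM7: root G-sharp down a major sixth → B, giving BM7.
Bmin7: root B down a major sixth → D, giving Dmin7.
Emaj: root E down a major sixth → G, giving Gmaj.
DM7: root D down a major sixth → F, giving FM7.
C-sharpsus: root C-sharp down a major sixth → E, giving Esus.
E°7: root E down a major sixth → G, giving G°7.

BM7 Dmin7 Gmaj FM7 Esus G°7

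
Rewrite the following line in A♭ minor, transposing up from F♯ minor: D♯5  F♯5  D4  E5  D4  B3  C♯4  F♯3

F5 Ab5 Fb4 Gb5 Fb4 Db4 Eb4 Ab3

F♯ minor to A♭ minor up is a diminished third, so every note moves up by that interval.
D#5 to F5
F#5 to Ab5
D4 to Fb4
E5 to Gb5
D4 to Fb4
B3 to Db4
C#4 to Eb4
F#3 to Ab3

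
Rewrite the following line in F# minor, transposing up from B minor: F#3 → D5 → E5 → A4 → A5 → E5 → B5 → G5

C#4 A5 B5 E5 E6 B5 F#6 D6

B minor to F# minor up is a perfect fifth, so every note moves up by that interval.
F#3 gives C#4
D5 gives A5
E5 gives B5
A4 gives E5
A5 gives E6
E5 gives B5
B5 gives F#6
G5 gives D6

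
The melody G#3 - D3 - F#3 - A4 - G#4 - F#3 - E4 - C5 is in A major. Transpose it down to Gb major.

From A down to Gb is an augmented second; apply that to each pitch.
G#3 -> F3
D3 -> Cb3
F#3 -> Eb3
A4 -> Gb4
G#4 -> F4
F#3 -> Eb3
E4 -> Db4
C5 -> Bbb4

F3 Cb3 Eb3 Gb4 F4 Eb3 Db4 Bbb4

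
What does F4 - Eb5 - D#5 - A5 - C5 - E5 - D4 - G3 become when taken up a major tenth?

A5 G6 F##6 C#7 E6 G#6 F#5 B4

A major tenth up from F4 gives A5.
Eb5: a tenth up reaches G, and 16 semitones makes it G6.
D#5 up a major tenth is F##6.
A5: a tenth up reaches C, and 16 semitones makes it C#7.
A major tenth up from C5 gives E6.
E5: a tenth up reaches G, and 16 semitones makes it G#6.
D4 up a major tenth is F#5.
G3 up a major tenth is B4.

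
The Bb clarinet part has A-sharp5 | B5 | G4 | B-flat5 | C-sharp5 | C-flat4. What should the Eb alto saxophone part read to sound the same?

E#6 F#6 D5 F6 G#5 Gb4

First find concert pitch: the Bb clarinet sounds a major second below written, so A-sharp5 B5 G4 B-flat5 C-sharp5 C-flat4 sounds G#5 A5 F4 Ab5 B4 Bbb3.
Then write for Eb alto saxophone: it sounds a major sixth below written, so the part must be a major sixth above concert.
G#5 → E#6
A5 → F#6
F4 → D5
Ab5 → F6
B4 → G#5
Bbb3 → Gb4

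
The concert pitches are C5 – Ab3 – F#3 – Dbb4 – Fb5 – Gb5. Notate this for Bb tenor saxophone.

D6 Bb4 G#4 Ebb5 Gb6 Ab6

The Bb tenor saxophone sounds a major ninth below written, so the written part must be a major ninth above concert — transpose each note up.
C5 -> D6
Ab3 -> Bb4
F#3 -> G#4
Dbb4 -> Ebb5
Fb5 -> Gb6
Gb5 -> Ab6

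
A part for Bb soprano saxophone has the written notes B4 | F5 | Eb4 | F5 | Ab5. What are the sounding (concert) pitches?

A4 Eb5 Db4 Eb5 Gb5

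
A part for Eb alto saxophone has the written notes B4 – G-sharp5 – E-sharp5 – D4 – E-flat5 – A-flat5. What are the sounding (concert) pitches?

Written C4 on the Eb alto saxophone sounds as Eb3, a major sixth lower; apply that shift to every note.
B4 -> D4
G#5 -> B4
E#5 -> G#4
D4 -> F3
Eb5 -> Gb4
Ab5 -> Cb5

D4 B4 G#4 F3 Gb4 Cb5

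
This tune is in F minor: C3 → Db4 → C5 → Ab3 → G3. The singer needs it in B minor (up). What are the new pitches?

F#3 G4 F#5 D4 C#4

F minor to B minor up is an augmented fourth, so every note moves up by that interval.
C3 becomes F#3
Db4 becomes G4
C5 becomes F#5
Ab3 becomes D4
G3 becomes C#4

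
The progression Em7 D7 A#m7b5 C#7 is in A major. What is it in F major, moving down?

Cm7 Bb7 F#m7b5 A7

A major down to F major is a major third; each chord root moves by that interval while the quality stays the same.
Em7: root E down a major third → C, giving Cm7.
D7: root D down a major third → Bb, giving Bb7.
A#m7b5: root A# down a major third → F#, giving F#m7b5.
C#7: root C# down a major third → A, giving A7.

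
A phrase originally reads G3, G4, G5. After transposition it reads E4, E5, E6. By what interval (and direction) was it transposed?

Take the first pair: G3 → E4. G to E spans 6 letter names, so the interval is some kind of sixth.
G3 to E4 is 9 semitones, which makes it a major sixth; the second version is higher, so the direction is up.
Checking another pair — G5 → E6 — gives the same interval.

up a major sixth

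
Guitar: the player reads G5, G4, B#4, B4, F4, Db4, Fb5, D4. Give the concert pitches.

G4 G3 B#3 B3 F3 Db3 Fb4 D3

The guitar sounds a perfect octave below written, so transpose each written note down a perfect octave.
G5 -> G4
G4 -> G3
B#4 -> B#3
B4 -> B3
F4 -> F3
Db4 -> Db3
Fb5 -> Fb4
D4 -> D3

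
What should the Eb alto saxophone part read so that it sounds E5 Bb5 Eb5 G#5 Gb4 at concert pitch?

C#6 G6 C6 E#6 Eb5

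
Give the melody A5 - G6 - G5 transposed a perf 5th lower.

A5: a fifth down reaches D, and 7 semitones makes it D5.
G6: a fifth down reaches C, and 7 semitones makes it C6.
G5 down a perfect fifth is C5.

D5 C6 C5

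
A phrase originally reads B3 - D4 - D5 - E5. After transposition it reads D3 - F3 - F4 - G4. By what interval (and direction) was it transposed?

Take the first pair: B3 → D3. B to D spans 6 letter names, so the interval is some kind of sixth.
D3 to B3 is 9 semitones, which makes it a major sixth; the second version is lower, so the direction is down.
Checking another pair — E5 → G4 — gives the same interval.

down a major sixth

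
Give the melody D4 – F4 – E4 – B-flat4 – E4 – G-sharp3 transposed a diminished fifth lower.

G#3 B3 A#3 E4 A#3 C##3

D4 gives G#3
F4 gives B3
E4 gives A#3
Bb4 gives E4
E4 gives A#3
G#3 gives C##3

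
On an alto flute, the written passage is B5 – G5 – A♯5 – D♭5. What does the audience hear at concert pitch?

Written C4 on the alto flute sounds as G3, a perfect fourth lower; apply that shift to every note.
B5 becomes F#5
G5 becomes D5
A#5 becomes E#5
Db5 becomes Ab4

F#5 D5 E#5 Ab4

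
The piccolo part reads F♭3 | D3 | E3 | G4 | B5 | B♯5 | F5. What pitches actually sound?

Fb4 D4 E4 G5 B6 B#6 F6

The piccolo sounds a perfect octave above written, so transpose each written note up a perfect octave.
Fb3 to Fb4
D3 to D4
E3 to E4
G4 to G5
B5 to B6
B#5 to B#6
F5 to F6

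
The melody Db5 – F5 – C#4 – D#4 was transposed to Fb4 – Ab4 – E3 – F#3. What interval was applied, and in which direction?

Take the first pair: Db5 → Fb4. D to F spans 6 letter names, so the interval is some kind of sixth.
Fb4 to Db5 is 9 semitones, which makes it a major sixth; the second version is lower, so the direction is down.
Checking another pair — D#4 → F#3 — gives the same interval.

down a major sixth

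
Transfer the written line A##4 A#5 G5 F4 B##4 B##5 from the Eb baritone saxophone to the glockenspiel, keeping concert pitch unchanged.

First find concert pitch: the Eb baritone saxophone sounds a major thirteenth below written, so A##4 A#5 G5 F4 B##4 B##5 sounds C##3 C#4 Bb3 Ab2 D##3 D##4.
Then write for glockenspiel: it sounds a perfect fifteenth above written, so the part must be a perfect fifteenth below concert.
C##3 → C##1
C#4 → C#2
Bb3 → Bb1
Ab2 → Ab0
D##3 → D##1
D##4 → D##2

C##1 C#2 Bb1 Ab0 D##1 D##2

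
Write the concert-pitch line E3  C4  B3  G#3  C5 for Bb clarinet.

F#3 D4 C#4 A#3 D5

The Bb clarinet sounds a major second below written, so the written part must be a major second above concert — transpose each note up.
E3 gives F#3
C4 gives D4
B3 gives C#4
G#3 gives A#3
C5 gives D5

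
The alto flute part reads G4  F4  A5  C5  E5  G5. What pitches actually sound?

Written C4 on the alto flute sounds as G3, a perfect fourth lower; apply that shift to every note.
G4 → D4
F4 → C4
A5 → E5
C5 → G4
E5 → B4
G5 → D5

D4 C4 E5 G4 B4 D5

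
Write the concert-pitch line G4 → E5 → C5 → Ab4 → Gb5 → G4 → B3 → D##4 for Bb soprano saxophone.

The Bb soprano saxophone sounds a major second below written, so the written part must be a major second above concert — transpose each note up.
G4 becomes A4
E5 becomes F#5
C5 becomes D5
Ab4 becomes Bb4
Gb5 becomes Ab5
G4 becomes A4
B3 becomes C#4
D##4 becomes E##4

A4 F#5 D5 Bb4 Ab5 A4 C#4 E##4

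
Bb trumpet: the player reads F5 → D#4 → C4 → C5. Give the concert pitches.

Eb5 C#4 Bb3 Bb4

Written C4 on the Bb trumpet sounds as Bb3, a major second lower; apply that shift to every note.
F5 -> Eb5
D#4 -> C#4
C4 -> Bb3
C5 -> Bb4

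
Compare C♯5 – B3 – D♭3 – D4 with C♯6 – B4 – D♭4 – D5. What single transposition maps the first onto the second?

up a perfect octave

From C#5 to C#6 is 8 letter names — an octave of some quality.
C#5 to C#6 is 12 semitones, which makes it a perfect octave; the second version is higher, so the direction is up.
Checking another pair — D4 → D5 — gives the same interval.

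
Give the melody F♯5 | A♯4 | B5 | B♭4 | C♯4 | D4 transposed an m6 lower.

F#5 down a minor sixth is A#4.
A#4 down a minor sixth is C##4.
B5 down a minor sixth is D#5.
Bb4 down a minor sixth is D4.
C#4: a sixth down reaches E, and 8 semitones makes it E#3.
A minor sixth down from D4 gives F#3.

A#4 C##4 D#5 D4 E#3 F#3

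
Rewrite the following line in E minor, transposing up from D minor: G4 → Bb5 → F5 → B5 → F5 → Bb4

A4 C6 G5 C#6 G5 C5

From D up to E is a major second; apply that to each pitch.
G4 to A4
Bb5 to C6
F5 to G5
B5 to C#6
F5 to G5
Bb4 to C5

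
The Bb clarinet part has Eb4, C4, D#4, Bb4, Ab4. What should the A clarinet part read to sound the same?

First find concert pitch: the Bb clarinet sounds a major second below written, so Eb4 C4 D#4 Bb4 Ab4 sounds Db4 Bb3 C#4 Ab4 Gb4.
Then write for A clarinet: it sounds a minor third below written, so the part must be a minor third above concert.
Db4 → Fb4
Bb3 → Db4
C#4 → E4
Ab4 → Cb5
Gb4 → Bbb4

Fb4 Db4 E4 Cb5 Bbb4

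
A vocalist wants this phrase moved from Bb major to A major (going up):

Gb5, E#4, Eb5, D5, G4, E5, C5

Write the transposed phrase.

F6 D##5 D6 C#6 F#5 D#6 B5

Bb major to A major up is a major seventh, so every note moves up by that interval.
Gb5 → F6
E#4 → D##5
Eb5 → D6
D5 → C#6
G4 → F#5
E5 → D#6
C5 → B5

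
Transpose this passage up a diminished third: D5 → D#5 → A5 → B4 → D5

Fb5 F5 Cb6 Db5 Fb5

D5 -> Fb5
D#5 -> F5
A5 -> Cb6
B4 -> Db5
D5 -> Fb5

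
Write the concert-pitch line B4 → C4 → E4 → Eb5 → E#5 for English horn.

F#5 G4 B4 Bb5 B#5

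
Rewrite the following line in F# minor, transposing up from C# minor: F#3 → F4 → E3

B3 Bb4 A3

C# minor to F# minor up is a perfect fourth, so every note moves up by that interval.
F#3 becomes B3
F4 becomes Bb4
E3 becomes A3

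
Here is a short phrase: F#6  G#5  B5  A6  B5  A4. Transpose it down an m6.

A#5 B#4 D#5 C#6 D#5 C#4

F#6 → A#5
G#5 → B#4
B5 → D#5
A6 → C#6
B5 → D#5
A4 → C#4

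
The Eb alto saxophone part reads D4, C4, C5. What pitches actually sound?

F3 Eb3 Eb4

Written C4 on the Eb alto saxophone sounds as Eb3, a major sixth lower; apply that shift to every note.
D4 → F3
C4 → Eb3
C5 → Eb4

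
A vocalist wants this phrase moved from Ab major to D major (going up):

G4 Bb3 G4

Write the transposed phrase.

C#5 E4 C#5

From Ab up to D is an augmented fourth; apply that to each pitch.
G4 -> C#5
Bb3 -> E4
G4 -> C#5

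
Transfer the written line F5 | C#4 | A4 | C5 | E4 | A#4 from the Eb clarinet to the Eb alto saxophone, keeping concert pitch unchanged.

F6 C#5 A5 C6 E5 A#5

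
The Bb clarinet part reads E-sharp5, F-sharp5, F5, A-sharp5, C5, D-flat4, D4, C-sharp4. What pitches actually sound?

D#5 E5 Eb5 G#5 Bb4 Cb4 C4 B3

The Bb clarinet sounds a major second below written, so transpose each written note down a major second.
E#5 -> D#5
F#5 -> E5
F5 -> Eb5
A#5 -> G#5
C5 -> Bb4
Db4 -> Cb4
D4 -> C4
C#4 -> B3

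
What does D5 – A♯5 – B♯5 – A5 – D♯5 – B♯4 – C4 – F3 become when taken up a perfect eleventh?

G6 D#7 E#7 D7 G#6 E#6 F5 Bb4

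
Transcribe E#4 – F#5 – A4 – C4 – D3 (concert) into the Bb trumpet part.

F##4 G#5 B4 D4 E3

Written C4 sounds as Bb3 on the Bb trumpet, so concert pitches are written a major second up.
E#4 gives F##4
F#5 gives G#5
A4 gives B4
C4 gives D4
D3 gives E3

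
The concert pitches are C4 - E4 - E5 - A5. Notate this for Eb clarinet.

The Eb clarinet sounds a minor third above written, so the written part must be a minor third below concert — transpose each note down.
C4 becomes A3
E4 becomes C#4
E5 becomes C#5
A5 becomes F#5

A3 C#4 C#5 F#5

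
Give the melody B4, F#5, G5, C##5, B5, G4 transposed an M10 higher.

D#6 A#6 B6 E##6 D#7 B5

A major tenth up from B4 gives D#6.
F#5 up a major tenth is A#6.
G5: a tenth up reaches B, and 16 semitones makes it B6.
A major tenth up from C##5 gives E##6.
B5 up a major tenth is D#7.
G4 up a major tenth is B5.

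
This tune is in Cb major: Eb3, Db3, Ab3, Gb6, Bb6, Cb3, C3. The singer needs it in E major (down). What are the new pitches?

Cb major to E major down is a diminished sixth, so every note moves down by that interval.
Eb3 -> G#2
Db3 -> F#2
Ab3 -> C#3
Gb6 -> B5
Bb6 -> D#6
Cb3 -> E2
C3 -> E#2

G#2 F#2 C#3 B5 D#6 E2 E#2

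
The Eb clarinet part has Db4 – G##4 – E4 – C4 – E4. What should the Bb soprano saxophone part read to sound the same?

Gb4 C##5 A4 F4 A4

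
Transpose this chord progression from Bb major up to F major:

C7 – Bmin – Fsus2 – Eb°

G7 F#min Csus2 Bb°

Bb major up to F major is a perfect fifth; each chord root moves by that interval while the quality stays the same.
C7: root C up a perfect fifth → G, giving G7.
Bmin: root B up a perfect fifth → F#, giving F#min.
Fsus2: root F up a perfect fifth → C, giving Csus2.
Eb°: root Eb up a perfect fifth → Bb, giving Bb°.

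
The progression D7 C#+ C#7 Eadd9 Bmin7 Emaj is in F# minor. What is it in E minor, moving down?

F# minor down to E minor is a major second; each chord root moves by that interval while the quality stays the same.
D7: root D down a major second → C, giving C7.
C#+: root C# down a major second → B, giving B+.
C#7: root C# down a major second → B, giving B7.
Eadd9: root E down a major second → D, giving Dadd9.
Bmin7: root B down a major second → A, giving Amin7.
Emaj: root E down a major second → D, giving Dmaj.

C7 B+ B7 Dadd9 Amin7 Dmaj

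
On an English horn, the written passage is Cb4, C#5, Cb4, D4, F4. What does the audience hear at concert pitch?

Fb3 F#4 Fb3 G3 Bb3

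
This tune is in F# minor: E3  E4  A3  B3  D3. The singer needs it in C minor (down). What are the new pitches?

Bb2 Bb3 Eb3 F3 Ab2

From F# down to C is an augmented fourth; apply that to each pitch.
E3 → Bb2
E4 → Bb3
A3 → Eb3
B3 → F3
D3 → Ab2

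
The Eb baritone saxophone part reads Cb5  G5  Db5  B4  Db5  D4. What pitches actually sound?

Written C4 on the Eb baritone saxophone sounds as Eb2, a major thirteenth lower; apply that shift to every note.
Cb5 gives Ebb3
G5 gives Bb3
Db5 gives Fb3
B4 gives D3
Db5 gives Fb3
D4 gives F2

Ebb3 Bb3 Fb3 D3 Fb3 F2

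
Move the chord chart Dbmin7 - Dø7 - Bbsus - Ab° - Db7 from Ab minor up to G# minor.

C#min7 C##ø7 A#sus G#° C#7

Ab minor up to G# minor is an augmented seventh; each chord root moves by that interval while the quality stays the same.
Dbmin7: root Db up an augmented seventh → C#, giving C#min7.
Dø7: root D up an augmented seventh → C##, giving C##ø7.
Bbsus: root Bb up an augmented seventh → A#, giving A#sus.
Ab°: root Ab up an augmented seventh → G#, giving G#°.
Db7: root Db up an augmented seventh → C#, giving C#7.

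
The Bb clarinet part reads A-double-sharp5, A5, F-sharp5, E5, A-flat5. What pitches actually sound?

Written C4 on the Bb clarinet sounds as Bb3, a major second lower; apply that shift to every note.
A##5 → G##5
A5 → G5
F#5 → E5
E5 → D5
Ab5 → Gb5

G##5 G5 E5 D5 Gb5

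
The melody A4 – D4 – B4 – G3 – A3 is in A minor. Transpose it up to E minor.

E5 A4 F#5 D4 E4

From A up to E is a perfect fifth; apply that to each pitch.
A4 becomes E5
D4 becomes A4
B4 becomes F#5
G3 becomes D4
A3 becomes E4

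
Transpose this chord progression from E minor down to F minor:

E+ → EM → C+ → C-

F+ FM Db+ Db-

E minor down to F minor is a major seventh; each chord root moves by that interval while the quality stays the same.
E+: root E down a major seventh → F, giving F+.
EM: root E down a major seventh → F, giving FM.
C+: root C down a major seventh → Db, giving Db+.
C-: root C down a major seventh → Db, giving Db-.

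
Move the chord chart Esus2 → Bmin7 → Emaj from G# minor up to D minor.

Bbsus2 Fmin7 Bbmaj

G# minor up to D minor is a diminished fifth; each chord root moves by that interval while the quality stays the same.
Esus2: root E up a diminished fifth → Bb, giving Bbsus2.
Bmin7: root B up a diminished fifth → F, giving Fmin7.
Emaj: root E up a diminished fifth → Bb, giving Bbmaj.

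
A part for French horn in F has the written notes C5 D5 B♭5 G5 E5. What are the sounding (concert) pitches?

F4 G4 Eb5 C5 A4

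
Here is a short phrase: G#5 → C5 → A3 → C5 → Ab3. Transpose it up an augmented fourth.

G#5: a fourth up reaches C, and 6 semitones makes it C##6.
C5: a fourth up reaches F, and 6 semitones makes it F#5.
A3 up an augmented fourth is D#4.
C5: a fourth up reaches F, and 6 semitones makes it F#5.
An augmented fourth up from Ab3 gives D4.

C##6 F#5 D#4 F#5 D4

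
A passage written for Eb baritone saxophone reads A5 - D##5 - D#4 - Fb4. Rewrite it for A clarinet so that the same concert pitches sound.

First find concert pitch: the Eb baritone saxophone sounds a major thirteenth below written, so A5 D##5 D#4 Fb4 sounds C4 F##3 F#2 Abb2.
Then write for A clarinet: it sounds a minor third below written, so the part must be a minor third above concert.
C4 → Eb4
F##3 → A#3
F#2 → A2
Abb2 → Cbb3

Eb4 A#3 A2 Cbb3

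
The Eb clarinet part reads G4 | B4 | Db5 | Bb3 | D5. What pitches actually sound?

Bb4 D5 Fb5 Db4 F5

Written C4 on the Eb clarinet sounds as Eb4, a minor third higher; apply that shift to every note.
G4 becomes Bb4
B4 becomes D5
Db5 becomes Fb5
Bb3 becomes Db4
D5 becomes F5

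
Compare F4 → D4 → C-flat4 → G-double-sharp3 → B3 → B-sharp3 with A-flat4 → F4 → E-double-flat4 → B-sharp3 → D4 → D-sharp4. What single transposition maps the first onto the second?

From F4 to Ab4 is 3 letter names — a third of some quality.
F4 to Ab4 is 3 semitones, which makes it a minor third; the second version is higher, so the direction is up.
Checking another pair — B#3 → D#4 — gives the same interval.

up a minor third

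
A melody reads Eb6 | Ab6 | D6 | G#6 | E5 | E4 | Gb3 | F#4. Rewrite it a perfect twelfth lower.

Ab4 Db5 G4 C#5 A3 A2 Cb2 B2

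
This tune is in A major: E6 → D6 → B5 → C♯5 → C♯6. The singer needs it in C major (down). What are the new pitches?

G5 F5 D5 E4 E5

From A down to C is a major sixth; apply that to each pitch.
E6 -> G5
D6 -> F5
B5 -> D5
C#5 -> E4
C#6 -> E5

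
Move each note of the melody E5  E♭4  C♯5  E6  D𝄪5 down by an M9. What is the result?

E5 down a major ninth is D4.
Eb4 down a major ninth is Db3.
A major ninth down from C#5 gives B3.
E6 down a major ninth is D5.
A major ninth down from D##5 gives C##4.

D4 Db3 B3 D5 C##4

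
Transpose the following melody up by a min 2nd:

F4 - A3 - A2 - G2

F4: a second up reaches G, and 1 semitone makes it Gb4.
A3 up a minor second is Bb3.
A2: a second up reaches B, and 1 semitone makes it Bb2.
G2: a second up reaches A, and 1 semitone makes it Ab2.

Gb4 Bb3 Bb2 Ab2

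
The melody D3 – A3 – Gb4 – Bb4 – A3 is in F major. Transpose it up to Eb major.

C4 G4 Fb5 Ab5 G4

F major to Eb major up is a minor seventh, so every note moves up by that interval.
D3 becomes C4
A3 becomes G4
Gb4 becomes Fb5
Bb4 becomes Ab5
A3 becomes G4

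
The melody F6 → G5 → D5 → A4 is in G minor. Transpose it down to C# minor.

G minor to C# minor down is a diminished fifth, so every note moves down by that interval.
F6 becomes B5
G5 becomes C#5
D5 becomes G#4
A4 becomes D#4

B5 C#5 G#4 D#4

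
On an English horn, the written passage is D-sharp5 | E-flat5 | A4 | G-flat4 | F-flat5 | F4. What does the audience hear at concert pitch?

Written C4 on the English horn sounds as F3, a perfect fifth lower; apply that shift to every note.
D#5 to G#4
Eb5 to Ab4
A4 to D4
Gb4 to Cb4
Fb5 to Bbb4
F4 to Bb3

G#4 Ab4 D4 Cb4 Bbb4 Bb3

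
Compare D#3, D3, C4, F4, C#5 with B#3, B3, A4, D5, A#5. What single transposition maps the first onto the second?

From D#3 to B#3 is 6 letter names — a sixth of some quality.
D#3 to B#3 is 9 semitones, which makes it a major sixth; the second version is higher, so the direction is up.
Checking another pair — C#5 → A#5 — gives the same interval.

up a major sixth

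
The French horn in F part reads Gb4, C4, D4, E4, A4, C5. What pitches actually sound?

Written C4 on the French horn in F sounds as F3, a perfect fifth lower; apply that shift to every note.
Gb4 → Cb4
C4 → F3
D4 → G3
E4 → A3
A4 → D4
C5 → F4

Cb4 F3 G3 A3 D4 F4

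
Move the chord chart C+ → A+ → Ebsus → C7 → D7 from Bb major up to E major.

Bb major up to E major is an augmented fourth; each chord root moves by that interval while the quality stays the same.
C+: root C up an augmented fourth → F#, giving F#+.
A+: root A up an augmented fourth → D#, giving D#+.
Ebsus: root Eb up an augmented fourth → A, giving Asus.
C7: root C up an augmented fourth → F#, giving F#7.
D7: root D up an augmented fourth → G#, giving G#7.

F#+ D#+ Asus F#7 G#7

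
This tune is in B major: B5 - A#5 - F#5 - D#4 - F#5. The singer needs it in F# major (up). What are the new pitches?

B major to F# major up is a perfect fifth, so every note moves up by that interval.
B5 → F#6
A#5 → E#6
F#5 → C#6
D#4 → A#4
F#5 → C#6

F#6 E#6 C#6 A#4 C#6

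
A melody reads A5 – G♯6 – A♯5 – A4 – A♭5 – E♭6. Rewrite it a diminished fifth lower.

D#5 C##6 D##5 D#4 D5 A5

A5 down a diminished fifth is D#5.
G#6 down a diminished fifth is C##6.
A diminished fifth down from A#5 gives D##5.
A diminished fifth down from A4 gives D#4.
A diminished fifth down from Ab5 gives D5.
Eb6 down a diminished fifth is A5.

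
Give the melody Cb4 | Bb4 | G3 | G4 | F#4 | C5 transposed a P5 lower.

Fb3 Eb4 C3 C4 B3 F4

Cb4 becomes Fb3
Bb4 becomes Eb4
G3 becomes C3
G4 becomes C4
F#4 becomes B3
C5 becomes F4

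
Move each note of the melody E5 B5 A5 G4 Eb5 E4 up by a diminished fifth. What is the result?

E5 gives Bb5
B5 gives F6
A5 gives Eb6
G4 gives Db5
Eb5 gives Bbb5
E4 gives Bb4

Bb5 F6 Eb6 Db5 Bbb5 Bb4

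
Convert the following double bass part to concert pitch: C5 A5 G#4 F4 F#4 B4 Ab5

Written C4 on the double bass sounds as C3, a perfect octave lower; apply that shift to every note.
C5 -> C4
A5 -> A4
G#4 -> G#3
F4 -> F3
F#4 -> F#3
B4 -> B3
Ab5 -> Ab4

C4 A4 G#3 F3 F#3 B3 Ab4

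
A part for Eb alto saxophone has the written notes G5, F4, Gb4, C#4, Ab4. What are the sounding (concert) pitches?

Bb4 Ab3 Bbb3 E3 Cb4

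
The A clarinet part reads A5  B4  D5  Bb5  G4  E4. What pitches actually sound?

F#5 G#4 B4 G5 E4 C#4

The A clarinet sounds a minor third below written, so transpose each written note down a minor third.
A5 → F#5
B4 → G#4
D5 → B4
Bb5 → G5
G4 → E4
E4 → C#4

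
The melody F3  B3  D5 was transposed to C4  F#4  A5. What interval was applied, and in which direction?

up a perfect fifth

Take the first pair: F3 → C4. F to C spans 5 letter names, so the interval is some kind of fifth.
F3 to C4 is 7 semitones, which makes it a perfect fifth; the second version is higher, so the direction is up.
Checking another pair — D5 → A5 — gives the same interval.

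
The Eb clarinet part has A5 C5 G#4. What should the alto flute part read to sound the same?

First find concert pitch: the Eb clarinet sounds a minor third above written, so A5 C5 G#4 sounds C6 Eb5 B4.
Then write for alto flute: it sounds a perfect fourth below written, so the part must be a perfect fourth above concert.
C6 → F6
Eb5 → Ab5
B4 → E5

F6 Ab5 E5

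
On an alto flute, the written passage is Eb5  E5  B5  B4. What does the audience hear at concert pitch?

The alto flute sounds a perfect fourth below written, so transpose each written note down a perfect fourth.
Eb5 gives Bb4
E5 gives B4
B5 gives F#5
B4 gives F#4

Bb4 B4 F#5 F#4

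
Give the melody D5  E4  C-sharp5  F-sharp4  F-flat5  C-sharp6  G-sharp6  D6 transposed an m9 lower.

C#4 D#3 B#3 E#3 Eb4 B#4 F##5 C#5

D5: a ninth down reaches C, and 13 semitones makes it C#4.
A minor ninth down from E4 gives D#3.
C#5: a ninth down reaches B, and 13 semitones makes it B#3.
F#4: a ninth down reaches E, and 13 semitones makes it E#3.
Fb5 down a minor ninth is Eb4.
C#6: a ninth down reaches B, and 13 semitones makes it B#4.
G#6: a ninth down reaches F, and 13 semitones makes it F##5.
D6: a ninth down reaches C, and 13 semitones makes it C#5.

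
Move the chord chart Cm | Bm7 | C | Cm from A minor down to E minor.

A minor down to E minor is a perfect fourth; each chord root moves by that interval while the quality stays the same.
Cm: root C down a perfect fourth → G, giving Gm.
Bm7: root B down a perfect fourth → F#, giving F#m7.
C: root C down a perfect fourth → G, giving G.
Cm: root C down a perfect fourth → G, giving Gm.

Gm F#m7 G Gm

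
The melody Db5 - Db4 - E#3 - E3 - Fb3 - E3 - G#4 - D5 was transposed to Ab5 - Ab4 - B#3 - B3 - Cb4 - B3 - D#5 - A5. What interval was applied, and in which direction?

Take the first pair: Db5 → Ab5. D to A spans 5 letter names, so the interval is some kind of fifth.
Db5 to Ab5 is 7 semitones, which makes it a perfect fifth; the second version is higher, so the direction is up.
Checking another pair — D5 → A5 — gives the same interval.

up a perfect fifth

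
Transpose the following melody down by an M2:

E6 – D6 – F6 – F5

E6 gives D6
D6 gives C6
F6 gives Eb6
F5 gives Eb5

D6 C6 Eb6 Eb5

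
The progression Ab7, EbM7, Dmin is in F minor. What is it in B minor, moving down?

D7 AM7 G#min

F minor down to B minor is a diminished fifth; each chord root moves by that interval while the quality stays the same.
Ab7: root Ab down a diminished fifth → D, giving D7.
EbM7: root Eb down a diminished fifth → A, giving AM7.
Dmin: root D down a diminished fifth → G#, giving G#min.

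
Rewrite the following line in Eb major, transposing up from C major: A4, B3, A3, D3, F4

C5 D4 C4 F3 Ab4

C major to Eb major up is a minor third, so every note moves up by that interval.
A4 to C5
B3 to D4
A3 to C4
D3 to F3
F4 to Ab4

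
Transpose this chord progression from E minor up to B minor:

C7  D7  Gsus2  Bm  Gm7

E minor up to B minor is a perfect fifth; each chord root moves by that interval while the quality stays the same.
C7: root C up a perfect fifth → G, giving G7.
D7: root D up a perfect fifth → A, giving A7.
Gsus2: root G up a perfect fifth → D, giving Dsus2.
Bm: root B up a perfect fifth → F#, giving F#m.
Gm7: root G up a perfect fifth → D, giving Dm7.

G7 A7 Dsus2 F#m Dm7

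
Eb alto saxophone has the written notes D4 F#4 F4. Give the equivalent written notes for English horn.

C4 E4 Eb4

First find concert pitch: the Eb alto saxophone sounds a major sixth below written, so D4 F#4 F4 sounds F3 A3 Ab3.
Then write for English horn: it sounds a perfect fifth below written, so the part must be a perfect fifth above concert.
F3 → C4
A3 → E4
Ab3 → Eb4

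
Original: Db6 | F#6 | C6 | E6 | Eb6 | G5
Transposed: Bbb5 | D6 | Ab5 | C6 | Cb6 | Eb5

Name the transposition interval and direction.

Take the first pair: Db6 → Bbb5. D to B spans 3 letter names, so the interval is some kind of third.
Bbb5 to Db6 is 4 semitones, which makes it a major third; the second version is lower, so the direction is down.
Checking another pair — G5 → Eb5 — gives the same interval.

down a major third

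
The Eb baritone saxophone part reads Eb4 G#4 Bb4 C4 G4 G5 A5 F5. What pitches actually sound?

Gb2 B2 Db3 Eb2 Bb2 Bb3 C4 Ab3

The Eb baritone saxophone sounds a major thirteenth below written, so transpose each written note down a major thirteenth.
Eb4 gives Gb2
G#4 gives B2
Bb4 gives Db3
C4 gives Eb2
G4 gives Bb2
G5 gives Bb3
A5 gives C4
F5 gives Ab3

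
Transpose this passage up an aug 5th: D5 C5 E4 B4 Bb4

D5 to A#5
C5 to G#5
E4 to B#4
B4 to F##5
Bb4 to F#5

A#5 G#5 B#4 F##5 F#5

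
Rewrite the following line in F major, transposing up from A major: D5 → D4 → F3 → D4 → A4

Bb5 Bb4 Db4 Bb4 F5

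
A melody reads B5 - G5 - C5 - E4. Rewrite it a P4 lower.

B5 down a perfect fourth is F#5.
G5: a fourth down reaches D, and 5 semitones makes it D5.
C5 down a perfect fourth is G4.
A perfect fourth down from E4 gives B3.

F#5 D5 G4 B3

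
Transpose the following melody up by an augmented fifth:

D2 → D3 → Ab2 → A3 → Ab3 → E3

D2 gives A#2
D3 gives A#3
Ab2 gives E3
A3 gives E#4
Ab3 gives E4
E3 gives B#3

A#2 A#3 E3 E#4 E4 B#3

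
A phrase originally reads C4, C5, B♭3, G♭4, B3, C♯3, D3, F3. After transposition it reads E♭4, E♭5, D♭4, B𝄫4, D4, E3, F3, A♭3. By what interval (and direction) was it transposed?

Take the first pair: C4 → Eb4. C to E spans 3 letter names, so the interval is some kind of third.
C4 to Eb4 is 3 semitones, which makes it a minor third; the second version is higher, so the direction is up.
Checking another pair — F3 → Ab3 — gives the same interval.

up a minor third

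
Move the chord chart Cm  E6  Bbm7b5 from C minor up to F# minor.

C minor up to F# minor is an augmented fourth; each chord root moves by that interval while the quality stays the same.
Cm: root C up an augmented fourth → F#, giving F#m.
E6: root E up an augmented fourth → A#, giving A#6.
Bbm7b5: root Bb up an augmented fourth → E, giving Em7b5.

F#m A#6 Em7b5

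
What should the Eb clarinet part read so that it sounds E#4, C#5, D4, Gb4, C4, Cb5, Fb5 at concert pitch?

Written C4 sounds as Eb4 on the Eb clarinet, so concert pitches are written a minor third down.
E#4 to C##4
C#5 to A#4
D4 to B3
Gb4 to Eb4
C4 to A3
Cb5 to Ab4
Fb5 to Db5

C##4 A#4 B3 Eb4 A3 Ab4 Db5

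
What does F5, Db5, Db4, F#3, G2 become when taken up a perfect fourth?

Bb5 Gb5 Gb4 B3 C3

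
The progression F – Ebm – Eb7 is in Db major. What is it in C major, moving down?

Db major down to C major is a minor second; each chord root moves by that interval while the quality stays the same.
F: root F down a minor second → E, giving E.
Ebm: root Eb down a minor second → D, giving Dm.
Eb7: root Eb down a minor second → D, giving D7.

E Dm D7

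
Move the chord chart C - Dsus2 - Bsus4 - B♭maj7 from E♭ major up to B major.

E♭ major up to B major is an augmented fifth; each chord root moves by that interval while the quality stays the same.
C: root C up an augmented fifth → G#, giving G#.
Dsus2: root D up an augmented fifth → A#, giving A#sus2.
Bsus4: root B up an augmented fifth → F##, giving F##sus4.
B♭maj7: root B♭ up an augmented fifth → F#, giving F#maj7.

G# A#sus2 F##sus4 F#maj7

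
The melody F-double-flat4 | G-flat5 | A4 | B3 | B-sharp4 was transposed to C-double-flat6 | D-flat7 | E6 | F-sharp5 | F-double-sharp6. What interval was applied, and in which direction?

up a perfect twelfth

Take the first pair: Fbb4 → Cbb6. F to C spans 12 letter names, so the interval is some kind of twelfth.
Fbb4 to Cbb6 is 19 semitones, which makes it a perfect twelfth; the second version is higher, so the direction is up.
Checking another pair — B#4 → F##6 — gives the same interval.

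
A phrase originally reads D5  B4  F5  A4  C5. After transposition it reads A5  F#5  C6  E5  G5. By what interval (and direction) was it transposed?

up a perfect fifth

From D5 to A5 is 5 letter names — a fifth of some quality.
D5 to A5 is 7 semitones, which makes it a perfect fifth; the second version is higher, so the direction is up.
Checking another pair — C5 → G5 — gives the same interval.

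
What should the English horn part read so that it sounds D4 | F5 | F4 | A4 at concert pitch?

A4 C6 C5 E5

The English horn sounds a perfect fifth below written, so the written part must be a perfect fifth above concert — transpose each note up.
D4 -> A4
F5 -> C6
F4 -> C5
A4 -> E5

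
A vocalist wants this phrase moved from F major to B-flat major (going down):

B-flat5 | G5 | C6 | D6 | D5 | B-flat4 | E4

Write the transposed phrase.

Eb5 C5 F5 G5 G4 Eb4 A3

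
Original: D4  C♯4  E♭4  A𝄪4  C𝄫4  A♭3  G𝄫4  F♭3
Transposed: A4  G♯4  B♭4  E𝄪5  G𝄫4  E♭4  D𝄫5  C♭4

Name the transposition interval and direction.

From D4 to A4 is 5 letter names — a fifth of some quality.
D4 to A4 is 7 semitones, which makes it a perfect fifth; the second version is higher, so the direction is up.
Checking another pair — Fb3 → Cb4 — gives the same interval.

up a perfect fifth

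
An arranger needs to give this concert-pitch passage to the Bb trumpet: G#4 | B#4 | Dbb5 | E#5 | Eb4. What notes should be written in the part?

The Bb trumpet sounds a major second below written, so the written part must be a major second above concert — transpose each note up.
G#4 to A#4
B#4 to C##5
Dbb5 to Ebb5
E#5 to F##5
Eb4 to F4

A#4 C##5 Ebb5 F##5 F4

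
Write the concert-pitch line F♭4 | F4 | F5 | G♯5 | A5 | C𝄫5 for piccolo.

Written C4 sounds as C5 on the piccolo, so concert pitches are written a perfect octave down.
Fb4 -> Fb3
F4 -> F3
F5 -> F4
G#5 -> G#4
A5 -> A4
Cbb5 -> Cbb4

Fb3 F3 F4 G#4 A4 Cbb4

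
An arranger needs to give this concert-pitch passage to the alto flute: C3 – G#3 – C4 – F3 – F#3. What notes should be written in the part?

The alto flute sounds a perfect fourth below written, so the written part must be a perfect fourth above concert — transpose each note up.
C3 gives F3
G#3 gives C#4
C4 gives F4
F3 gives Bb3
F#3 gives B3

F3 C#4 F4 Bb3 B3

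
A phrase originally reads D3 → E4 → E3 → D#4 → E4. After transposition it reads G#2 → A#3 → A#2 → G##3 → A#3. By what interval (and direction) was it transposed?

down a diminished fifth

Take the first pair: D3 → G#2. D to G spans 5 letter names, so the interval is some kind of fifth.
G#2 to D3 is 6 semitones, which makes it a diminished fifth; the second version is lower, so the direction is down.
Checking another pair — E4 → A#3 — gives the same interval.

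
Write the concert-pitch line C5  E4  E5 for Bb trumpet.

D5 F#4 F#5

Written C4 sounds as Bb3 on the Bb trumpet, so concert pitches are written a major second up.
C5 → D5
E4 → F#4
E5 → F#5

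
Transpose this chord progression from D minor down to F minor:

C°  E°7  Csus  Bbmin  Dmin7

Eb° G°7 Ebsus Dbmin Fmin7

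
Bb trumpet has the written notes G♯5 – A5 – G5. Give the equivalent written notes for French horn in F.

C#6 D6 C6

First find concert pitch: the Bb trumpet sounds a major second below written, so G♯5 A5 G5 sounds F#5 G5 F5.
Then write for French horn in F: it sounds a perfect fifth below written, so the part must be a perfect fifth above concert.
F#5 → C#6
G5 → D6
F5 → C6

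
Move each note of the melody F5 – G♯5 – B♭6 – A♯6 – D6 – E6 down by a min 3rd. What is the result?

D5 E#5 G6 F##6 B5 C#6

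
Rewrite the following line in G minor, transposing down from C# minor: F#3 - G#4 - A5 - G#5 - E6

C3 D4 Eb5 D5 Bb5

C# minor to G minor down is an augmented fourth, so every note moves down by that interval.
F#3 gives C3
G#4 gives D4
A5 gives Eb5
G#5 gives D5
E6 gives Bb5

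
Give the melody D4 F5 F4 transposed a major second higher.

E4 G5 G4

D4 becomes E4
F5 becomes G5
F4 becomes G4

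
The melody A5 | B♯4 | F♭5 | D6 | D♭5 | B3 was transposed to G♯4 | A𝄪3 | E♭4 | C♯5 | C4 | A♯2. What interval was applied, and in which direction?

down a minor ninth

From A5 to G#4 is 9 letter names — a ninth of some quality.
G#4 to A5 is 13 semitones, which makes it a minor ninth; the second version is lower, so the direction is down.
Checking another pair — B3 → A#2 — gives the same interval.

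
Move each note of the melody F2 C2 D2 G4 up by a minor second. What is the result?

Gb2 Db2 Eb2 Ab4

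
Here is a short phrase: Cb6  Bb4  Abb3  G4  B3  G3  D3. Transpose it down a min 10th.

Ab4 G3 Fb2 E3 G#2 E2 B1

Cb6 → Ab4
Bb4 → G3
Abb3 → Fb2
G4 → E3
B3 → G#2
G3 → E2
D3 → B1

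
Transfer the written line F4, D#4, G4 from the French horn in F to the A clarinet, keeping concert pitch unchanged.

First find concert pitch: the French horn in F sounds a perfect fifth below written, so F4 D#4 G4 sounds Bb3 G#3 C4.
Then write for A clarinet: it sounds a minor third below written, so the part must be a minor third above concert.
Bb3 → Db4
G#3 → B3
C4 → Eb4

Db4 B3 Eb4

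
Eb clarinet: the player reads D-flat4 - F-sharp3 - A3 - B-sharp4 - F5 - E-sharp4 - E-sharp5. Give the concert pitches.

Written C4 on the Eb clarinet sounds as Eb4, a minor third higher; apply that shift to every note.
Db4 to Fb4
F#3 to A3
A3 to C4
B#4 to D#5
F5 to Ab5
E#4 to G#4
E#5 to G#5

Fb4 A3 C4 D#5 Ab5 G#4 G#5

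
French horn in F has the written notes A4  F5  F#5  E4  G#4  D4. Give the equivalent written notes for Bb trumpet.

E4 C5 C#5 B3 D#4 A3

First find concert pitch: the French horn in F sounds a perfect fifth below written, so A4 F5 F#5 E4 G#4 D4 sounds D4 Bb4 B4 A3 C#4 G3.
Then write for Bb trumpet: it sounds a major second below written, so the part must be a major second above concert.
D4 → E4
Bb4 → C5
B4 → C#5
A3 → B3
C#4 → D#4
G3 → A3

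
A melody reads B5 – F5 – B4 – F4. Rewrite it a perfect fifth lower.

E5 Bb4 E4 Bb3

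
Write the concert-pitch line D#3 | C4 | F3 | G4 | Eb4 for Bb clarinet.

E#3 D4 G3 A4 F4

Written C4 sounds as Bb3 on the Bb clarinet, so concert pitches are written a major second up.
D#3 becomes E#3
C4 becomes D4
F3 becomes G3
G4 becomes A4
Eb4 becomes F4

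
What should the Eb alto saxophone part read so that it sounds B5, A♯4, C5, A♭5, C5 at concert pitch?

G#6 F##5 A5 F6 A5

Written C4 sounds as Eb3 on the Eb alto saxophone, so concert pitches are written a major sixth up.
B5 -> G#6
A#4 -> F##5
C5 -> A5
Ab5 -> F6
C5 -> A5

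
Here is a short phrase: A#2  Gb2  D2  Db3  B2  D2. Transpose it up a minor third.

C#3 Bbb2 F2 Fb3 D3 F2

A#2 gives C#3
Gb2 gives Bbb2
D2 gives F2
Db3 gives Fb3
B2 gives D3
D2 gives F2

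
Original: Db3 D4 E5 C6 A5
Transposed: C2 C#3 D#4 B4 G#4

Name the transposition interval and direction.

down a minor ninth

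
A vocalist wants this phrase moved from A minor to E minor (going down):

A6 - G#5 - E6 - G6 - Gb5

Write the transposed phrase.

E6 D#5 B5 D6 Db5

From A down to E is a perfect fourth; apply that to each pitch.
A6 -> E6
G#5 -> D#5
E6 -> B5
G6 -> D6
Gb5 -> Db5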